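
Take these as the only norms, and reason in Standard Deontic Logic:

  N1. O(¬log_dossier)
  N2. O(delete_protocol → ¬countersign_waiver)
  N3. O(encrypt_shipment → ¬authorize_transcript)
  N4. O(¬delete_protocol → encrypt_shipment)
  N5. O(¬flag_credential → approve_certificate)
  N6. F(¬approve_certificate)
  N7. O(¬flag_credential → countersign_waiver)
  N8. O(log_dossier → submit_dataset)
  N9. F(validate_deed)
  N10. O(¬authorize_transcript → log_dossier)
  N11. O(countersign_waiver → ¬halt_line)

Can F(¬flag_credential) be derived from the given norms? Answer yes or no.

Premise 1 states O(¬log_dossier) outright.
The contrapositive of premise 10 (O(¬authorize_transcript → log_dossier)) is O(¬log_dossier → authorize_transcript), and O(¬log_dossier) is already established, so O(authorize_transcript).
Premise 3, O(encrypt_shipment → ¬authorize_transcript), contraposes to O(authorize_transcript → ¬encrypt_shipment); with O(authorize_transcript) we get O(¬encrypt_shipment).
Premise 4 is O(¬delete_protocol → encrypt_shipment); contrapositively O(¬encrypt_shipment → delete_protocol). Since O(¬encrypt_shipment) holds, K gives O(delete_protocol).
With premise 2, O(delete_protocol → ¬countersign_waiver), the K-axiom yields O(¬countersign_waiver).
Premise 7 is O(¬flag_credential → countersign_waiver); contrapositively O(¬countersign_waiver → flag_credential). Since O(¬countersign_waiver) holds, K gives O(flag_credential).
Premises 5, 6, 8, 9, 11 do not contribute to this derivation.
So O(flag_credential) holds, i.e. F(¬flag_credential). The claim follows.

Yes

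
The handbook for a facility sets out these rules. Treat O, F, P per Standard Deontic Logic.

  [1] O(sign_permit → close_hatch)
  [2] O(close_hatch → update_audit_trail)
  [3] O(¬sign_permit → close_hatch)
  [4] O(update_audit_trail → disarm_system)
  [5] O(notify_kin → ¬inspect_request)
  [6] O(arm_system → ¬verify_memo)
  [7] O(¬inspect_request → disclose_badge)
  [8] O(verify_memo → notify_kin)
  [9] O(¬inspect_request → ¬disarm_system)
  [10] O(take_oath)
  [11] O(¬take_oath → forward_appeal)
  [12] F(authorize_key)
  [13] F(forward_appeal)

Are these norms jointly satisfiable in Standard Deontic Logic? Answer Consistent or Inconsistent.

Consistent

Premise 11 is O(¬take_oath → forward_appeal), but O(¬take_oath) is not derivable from the premises, so it does not yield O(forward_appeal).
So O(forward_appeal) is not derivable, and the apparent clash with O(¬forward_appeal) does not arise.
A world satisfying every obligation exists (e.g. arm_system=false, authorize_key=false, close_hatch=true, disarm_system=true, disclose_badge=false, forward_appeal=false, inspect_request=true, notify_kin=false, sign_permit=false, take_oath=true, update_audit_trail=true, verify_memo=false); no atom is both obligatory and forbidden, so the set is consistent.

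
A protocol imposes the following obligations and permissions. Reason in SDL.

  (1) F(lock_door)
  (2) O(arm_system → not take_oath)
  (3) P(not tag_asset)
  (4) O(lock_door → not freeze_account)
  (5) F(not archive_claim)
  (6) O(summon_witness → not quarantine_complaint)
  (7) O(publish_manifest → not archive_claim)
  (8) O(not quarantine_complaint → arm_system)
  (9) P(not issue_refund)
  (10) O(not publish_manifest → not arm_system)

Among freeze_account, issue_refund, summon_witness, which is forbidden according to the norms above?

summon_witness

Premise 5, F(not archive_claim), is equivalent to O(archive_claim).
The contrapositive of premise 7 (O(publish_manifest → not archive_claim)) is O(archive_claim → not publish_manifest), and O(archive_claim) is already established, so O(not publish_manifest).
Premise 10 is O(not publish_manifest → not arm_system); since O(not publish_manifest), deontic closure gives O(not arm_system).
Premise 8, O(not quarantine_complaint → arm_system), contraposes to O(not arm_system → quarantine_complaint); with O(not arm_system) we get O(quarantine_complaint).
The contrapositive of premise 6 (O(summon_witness → not quarantine_complaint)) is O(quarantine_complaint → not summon_witness), and O(quarantine_complaint) is already established, so O(not summon_witness).
So O(not summon_witness) holds, i.e. summon_witness is forbidden. None of the other listed options is forbidden under the premises.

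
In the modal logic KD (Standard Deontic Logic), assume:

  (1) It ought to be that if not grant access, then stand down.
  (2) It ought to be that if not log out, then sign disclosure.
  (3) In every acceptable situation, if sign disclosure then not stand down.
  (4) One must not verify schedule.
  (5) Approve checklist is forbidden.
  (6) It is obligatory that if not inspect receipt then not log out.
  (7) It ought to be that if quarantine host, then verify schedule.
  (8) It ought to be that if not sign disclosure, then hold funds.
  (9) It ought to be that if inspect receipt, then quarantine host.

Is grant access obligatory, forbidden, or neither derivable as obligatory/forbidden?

Obligatory

Premise 4 is F(verify_schedule), i.e. O(¬verify_schedule).
Premise 7, O(quarantine_host → verify_schedule), contraposes to O(¬verify_schedule → ¬quarantine_host); with O(¬verify_schedule) we get O(¬quarantine_host).
Premise 9 is O(inspect_receipt → quarantine_host); contrapositively O(¬quarantine_host → ¬inspect_receipt). Since O(¬quarantine_host) holds, K gives O(¬inspect_receipt).
Applying K to premise 6 (O(¬inspect_receipt → ¬log_out)) and O(¬inspect_receipt) yields O(¬log_out).
With premise 2, O(¬log_out → sign_disclosure), the K-axiom yields O(sign_disclosure).
With premise 3, O(sign_disclosure → ¬stand_down), the K-axiom yields O(¬stand_down).
The contrapositive of premise 1 (O(¬grant_access → stand_down)) is O(¬stand_down → grant_access), and O(¬stand_down) is already established, so O(grant_access).
Premises 5, 8 do not contribute to this derivation.
Hence grant_access is obligatory.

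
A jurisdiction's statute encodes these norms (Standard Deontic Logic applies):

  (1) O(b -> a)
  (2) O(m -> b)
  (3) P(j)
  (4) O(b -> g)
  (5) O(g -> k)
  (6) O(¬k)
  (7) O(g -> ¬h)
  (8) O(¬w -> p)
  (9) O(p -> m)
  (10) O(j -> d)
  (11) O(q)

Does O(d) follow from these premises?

No

Premise 10 is O(j -> d), but O(j) is not derivable from the premises (the permission P(j) asserts only ¬O(¬j), not O(j)), so it does not yield O(d).
No other premise forces O(d). An ideal world satisfying every premise can still have d false, so O(d) is not derivable.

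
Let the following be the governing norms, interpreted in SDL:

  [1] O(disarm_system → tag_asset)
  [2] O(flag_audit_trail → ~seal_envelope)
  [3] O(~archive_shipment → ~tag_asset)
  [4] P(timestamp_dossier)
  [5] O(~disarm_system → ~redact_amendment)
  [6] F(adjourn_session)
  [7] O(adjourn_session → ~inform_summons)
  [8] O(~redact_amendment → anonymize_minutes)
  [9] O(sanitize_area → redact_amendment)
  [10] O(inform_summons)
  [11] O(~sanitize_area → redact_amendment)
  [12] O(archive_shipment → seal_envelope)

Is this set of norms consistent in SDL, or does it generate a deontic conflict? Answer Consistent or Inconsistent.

Premise 7 is O(adjourn_session → ~inform_summons), but O(adjourn_session) is not derivable from the premises, so it does not yield O(~inform_summons).
So O(~inform_summons) is not derivable, and the apparent clash with O(inform_summons) does not arise.
A world satisfying every obligation exists (e.g. adjourn_session=false, anonymize_minutes=false, archive_shipment=true, disarm_system=true, flag_audit_trail=false, inform_summons=true, redact_amendment=true, sanitize_area=false, seal_envelope=true, tag_asset=true, timestamp_dossier=false); no atom is both obligatory and forbidden, so the set is consistent.

Consistent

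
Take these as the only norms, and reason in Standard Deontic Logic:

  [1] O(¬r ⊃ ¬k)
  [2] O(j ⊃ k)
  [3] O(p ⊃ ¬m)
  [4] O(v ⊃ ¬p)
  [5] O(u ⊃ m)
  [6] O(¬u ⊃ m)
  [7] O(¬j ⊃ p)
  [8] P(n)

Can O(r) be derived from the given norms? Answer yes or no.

Yes

Premises 6 and 5 cover both cases: O(¬u ⊃ m) and O(u ⊃ m). Since ¬u ∨ u is a tautology, O(m) follows.
Premise 3 is O(p ⊃ ¬m); contrapositively O(m ⊃ ¬p). Since O(m) holds, K gives O(¬p).
Premise 7, O(¬j ⊃ p), contraposes to O(¬p ⊃ j); with O(¬p) we get O(j).
Applying K to premise 2 (O(j ⊃ k)) and O(j) yields O(k).
Premise 1, O(¬r ⊃ ¬k), contraposes to O(k ⊃ r); with O(k) we get O(r).
Premises 4, 8 do not contribute to this derivation.
So O(r) follows.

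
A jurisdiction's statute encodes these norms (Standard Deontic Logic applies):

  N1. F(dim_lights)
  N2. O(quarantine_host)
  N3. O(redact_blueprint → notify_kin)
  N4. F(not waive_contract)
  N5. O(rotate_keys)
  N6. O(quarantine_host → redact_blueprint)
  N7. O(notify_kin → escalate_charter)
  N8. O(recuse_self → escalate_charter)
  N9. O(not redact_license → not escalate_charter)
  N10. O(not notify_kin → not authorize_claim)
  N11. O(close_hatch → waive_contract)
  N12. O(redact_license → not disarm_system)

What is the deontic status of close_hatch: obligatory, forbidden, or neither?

Neither

Premise 11 is O(close_hatch → waive_contract); even if O(waive_contract) held, inferring O(close_hatch) would be affirming the consequent — invalid.
No premise or chain of K-axiom applications forces O(close_hatch), and none forces O(not close_hatch). So close_hatch is neither obligatory nor forbidden under these norms.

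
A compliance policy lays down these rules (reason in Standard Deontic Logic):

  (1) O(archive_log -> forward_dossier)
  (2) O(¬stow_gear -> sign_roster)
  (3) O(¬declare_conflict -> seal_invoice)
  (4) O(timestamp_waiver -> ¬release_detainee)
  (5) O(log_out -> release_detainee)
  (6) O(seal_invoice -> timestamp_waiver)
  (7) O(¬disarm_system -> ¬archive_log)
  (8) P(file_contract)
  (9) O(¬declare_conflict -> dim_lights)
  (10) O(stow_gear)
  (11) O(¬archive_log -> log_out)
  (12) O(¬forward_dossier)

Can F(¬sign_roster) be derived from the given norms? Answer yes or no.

Premise 2 is O(¬stow_gear -> sign_roster), but O(¬stow_gear) is not derivable from the premises, so it does not yield O(sign_roster).
No other premise forces O(sign_roster). An ideal world satisfying every premise can still have ¬sign_roster true, so F(¬sign_roster) is not derivable.

No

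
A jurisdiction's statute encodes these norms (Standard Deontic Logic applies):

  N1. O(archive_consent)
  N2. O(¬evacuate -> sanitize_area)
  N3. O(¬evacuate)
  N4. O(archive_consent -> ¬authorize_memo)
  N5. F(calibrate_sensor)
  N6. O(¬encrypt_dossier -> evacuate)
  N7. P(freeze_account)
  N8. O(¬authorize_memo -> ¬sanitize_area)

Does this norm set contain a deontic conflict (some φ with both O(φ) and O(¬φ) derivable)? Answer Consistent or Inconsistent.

Inconsistent

From premise 1 we have O(archive_consent).
With premise 4, O(archive_consent -> ¬authorize_memo), the K-axiom yields O(¬authorize_memo).
With premise 8, O(¬authorize_memo -> ¬sanitize_area), the K-axiom yields O(¬sanitize_area).
The contrapositive of premise 2 (O(¬evacuate -> sanitize_area)) is O(¬sanitize_area -> evacuate), and O(¬sanitize_area) is already established, so O(evacuate).
However, premise 3 gives O(¬evacuate).
We now have both O(evacuate) and O(¬evacuate) — evacuate is simultaneously obligatory and forbidden, violating the D-axiom.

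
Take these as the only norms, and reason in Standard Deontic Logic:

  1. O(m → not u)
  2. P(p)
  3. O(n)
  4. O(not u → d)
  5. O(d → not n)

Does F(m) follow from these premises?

Premise 3 states O(n) outright.
Premise 5, O(d → not n), contraposes to O(n → not d); with O(n) we get O(not d).
The contrapositive of premise 4 (O(not u → d)) is O(not d → u), and O(not d) is already established, so O(u).
Premise 1, O(m → not u), contraposes to O(u → not m); with O(u) we get O(not m).
Premise 2 does not contribute to this derivation.
So O(not m) holds, i.e. F(m). The claim follows.

Yes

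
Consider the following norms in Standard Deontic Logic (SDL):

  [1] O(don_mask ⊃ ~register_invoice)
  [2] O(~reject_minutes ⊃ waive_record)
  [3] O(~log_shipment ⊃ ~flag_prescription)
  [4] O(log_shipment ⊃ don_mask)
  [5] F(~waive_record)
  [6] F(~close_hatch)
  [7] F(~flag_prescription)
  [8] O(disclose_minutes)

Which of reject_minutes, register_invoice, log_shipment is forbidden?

Premise 7, F(~flag_prescription), is equivalent to O(flag_prescription).
Premise 3, O(~log_shipment ⊃ ~flag_prescription), contraposes to O(flag_prescription ⊃ log_shipment); with O(flag_prescription) we get O(log_shipment).
Premise 4 is O(log_shipment ⊃ don_mask); since O(log_shipment), deontic closure gives O(don_mask).
From O(don_mask) and premise 1, O(don_mask ⊃ ~register_invoice), we obtain O(~register_invoice).
So O(~register_invoice) holds, i.e. register_invoice is forbidden. None of the other listed options is forbidden under the premises.

register_invoice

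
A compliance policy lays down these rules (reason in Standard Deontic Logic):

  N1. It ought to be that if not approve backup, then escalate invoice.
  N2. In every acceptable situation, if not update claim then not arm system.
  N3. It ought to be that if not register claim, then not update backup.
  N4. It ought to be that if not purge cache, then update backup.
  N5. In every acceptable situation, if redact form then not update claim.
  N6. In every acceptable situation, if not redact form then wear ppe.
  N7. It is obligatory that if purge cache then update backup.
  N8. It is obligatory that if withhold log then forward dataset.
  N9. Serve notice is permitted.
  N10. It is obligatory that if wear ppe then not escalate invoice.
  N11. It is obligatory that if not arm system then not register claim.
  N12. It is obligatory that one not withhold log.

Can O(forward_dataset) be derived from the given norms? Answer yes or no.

Premise 8 is O(withhold_log → forward_dataset), but O(withhold_log) is not derivable from the premises, so it does not yield O(forward_dataset).
No other premise forces O(forward_dataset). An ideal world satisfying every premise can still have forward_dataset false, so O(forward_dataset) is not derivable.

No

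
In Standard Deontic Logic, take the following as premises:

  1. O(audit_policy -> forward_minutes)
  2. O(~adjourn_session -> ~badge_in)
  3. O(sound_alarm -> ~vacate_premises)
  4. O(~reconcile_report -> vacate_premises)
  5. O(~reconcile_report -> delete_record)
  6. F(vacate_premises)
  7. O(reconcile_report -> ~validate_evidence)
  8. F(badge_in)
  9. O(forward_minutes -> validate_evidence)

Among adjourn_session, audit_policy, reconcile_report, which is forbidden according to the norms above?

audit_policy

F(vacate_premises) at premise 6 means O(~vacate_premises).
The contrapositive of premise 4 (O(~reconcile_report -> vacate_premises)) is O(~vacate_premises -> reconcile_report), and O(~vacate_premises) is already established, so O(reconcile_report).
With premise 7, O(reconcile_report -> ~validate_evidence), the K-axiom yields O(~validate_evidence).
The contrapositive of premise 9 (O(forward_minutes -> validate_evidence)) is O(~validate_evidence -> ~forward_minutes), and O(~validate_evidence) is already established, so O(~forward_minutes).
Premise 1, O(audit_policy -> forward_minutes), contraposes to O(~forward_minutes -> ~audit_policy); with O(~forward_minutes) we get O(~audit_policy).
So O(~audit_policy) holds, i.e. audit_policy is forbidden. None of the other listed options is forbidden under the premises.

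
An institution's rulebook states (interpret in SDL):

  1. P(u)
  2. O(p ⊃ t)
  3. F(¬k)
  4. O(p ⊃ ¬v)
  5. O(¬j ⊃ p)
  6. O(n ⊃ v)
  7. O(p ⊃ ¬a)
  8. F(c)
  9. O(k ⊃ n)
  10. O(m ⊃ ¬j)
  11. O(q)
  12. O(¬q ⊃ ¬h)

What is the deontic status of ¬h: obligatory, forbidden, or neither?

Premise 12 is O(¬q ⊃ ¬h), but O(¬q) is not derivable from the premises, so it does not yield O(¬h).
No premise or chain of K-axiom applications forces O(¬h), and none forces O(h). So ¬h is neither obligatory nor forbidden under these norms.

Neither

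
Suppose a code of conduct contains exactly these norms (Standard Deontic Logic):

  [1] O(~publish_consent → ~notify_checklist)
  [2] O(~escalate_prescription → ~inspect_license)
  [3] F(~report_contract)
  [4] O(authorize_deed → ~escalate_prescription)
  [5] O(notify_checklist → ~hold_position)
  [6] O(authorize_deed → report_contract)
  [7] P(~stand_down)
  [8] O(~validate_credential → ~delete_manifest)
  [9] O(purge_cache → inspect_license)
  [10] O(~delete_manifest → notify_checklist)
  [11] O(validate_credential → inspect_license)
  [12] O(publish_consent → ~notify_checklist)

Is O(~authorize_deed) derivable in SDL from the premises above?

Yes

Premises 1 and 12 cover both cases: O(~publish_consent → ~notify_checklist) and O(publish_consent → ~notify_checklist). Since ~publish_consent ∨ publish_consent is a tautology, O(~notify_checklist) follows.
Premise 10, O(~delete_manifest → notify_checklist), contraposes to O(~notify_checklist → delete_manifest); with O(~notify_checklist) we get O(delete_manifest).
Premise 8, O(~validate_credential → ~delete_manifest), contraposes to O(delete_manifest → validate_credential); with O(delete_manifest) we get O(validate_credential).
From O(validate_credential) and premise 11, O(validate_credential → inspect_license), we obtain O(inspect_license).
Premise 2, O(~escalate_prescription → ~inspect_license), contraposes to O(inspect_license → escalate_prescription); with O(inspect_license) we get O(escalate_prescription).
Premise 4 is O(authorize_deed → ~escalate_prescription); contrapositively O(escalate_prescription → ~authorize_deed). Since O(escalate_prescription) holds, K gives O(~authorize_deed).
Premises 3, 5, 6, 7, 9 do not contribute to this derivation.
So O(~authorize_deed) follows.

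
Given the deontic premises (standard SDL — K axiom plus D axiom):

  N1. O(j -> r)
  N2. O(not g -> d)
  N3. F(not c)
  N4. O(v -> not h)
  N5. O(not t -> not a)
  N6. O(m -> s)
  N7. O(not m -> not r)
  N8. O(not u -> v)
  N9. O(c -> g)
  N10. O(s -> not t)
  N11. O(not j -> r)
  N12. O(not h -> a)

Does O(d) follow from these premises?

No

Premise 2 is O(not g -> d), but O(not g) is not derivable from the premises, so it does not yield O(d).
No other premise forces O(d). An ideal world satisfying every premise can still have d false, so O(d) is not derivable.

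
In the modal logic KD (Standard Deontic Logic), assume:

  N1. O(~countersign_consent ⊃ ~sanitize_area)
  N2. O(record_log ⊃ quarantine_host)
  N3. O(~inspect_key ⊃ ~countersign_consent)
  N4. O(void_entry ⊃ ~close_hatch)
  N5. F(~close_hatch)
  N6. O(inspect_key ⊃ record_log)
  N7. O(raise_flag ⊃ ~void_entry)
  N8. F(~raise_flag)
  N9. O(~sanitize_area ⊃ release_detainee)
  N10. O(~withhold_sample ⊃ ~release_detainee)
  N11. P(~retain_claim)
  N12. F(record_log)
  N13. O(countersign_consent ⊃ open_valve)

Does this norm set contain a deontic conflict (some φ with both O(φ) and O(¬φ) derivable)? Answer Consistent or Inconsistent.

Consistent

Premise 4 is O(void_entry ⊃ ~close_hatch), but O(void_entry) is not derivable from the premises, so it does not yield O(~close_hatch).
So O(~close_hatch) is not derivable, and the apparent clash with O(close_hatch) does not arise.
A world satisfying every obligation exists (e.g. close_hatch=true, countersign_consent=false, inspect_key=false, open_valve=false, quarantine_host=false, raise_flag=true, record_log=false, release_detainee=true, retain_claim=false, sanitize_area=false, void_entry=false, withhold_sample=true); no atom is both obligatory and forbidden, so the set is consistent.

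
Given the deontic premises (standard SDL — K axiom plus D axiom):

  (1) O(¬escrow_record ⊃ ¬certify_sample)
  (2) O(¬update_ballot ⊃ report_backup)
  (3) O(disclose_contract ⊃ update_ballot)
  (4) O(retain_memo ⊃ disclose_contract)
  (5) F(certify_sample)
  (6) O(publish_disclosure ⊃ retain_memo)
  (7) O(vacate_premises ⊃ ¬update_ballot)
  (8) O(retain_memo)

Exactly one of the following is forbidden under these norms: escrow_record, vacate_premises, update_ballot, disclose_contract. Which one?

From premise 8 we have O(retain_memo).
With premise 4, O(retain_memo ⊃ disclose_contract), the K-axiom yields O(disclose_contract).
With premise 3, O(disclose_contract ⊃ update_ballot), the K-axiom yields O(update_ballot).
Premise 7, O(vacate_premises ⊃ ¬update_ballot), contraposes to O(update_ballot ⊃ ¬vacate_premises); with O(update_ballot) we get O(¬vacate_premises).
So O(¬vacate_premises) holds, i.e. vacate_premises is forbidden. None of the other listed options is forbidden under the premises.

vacate_premises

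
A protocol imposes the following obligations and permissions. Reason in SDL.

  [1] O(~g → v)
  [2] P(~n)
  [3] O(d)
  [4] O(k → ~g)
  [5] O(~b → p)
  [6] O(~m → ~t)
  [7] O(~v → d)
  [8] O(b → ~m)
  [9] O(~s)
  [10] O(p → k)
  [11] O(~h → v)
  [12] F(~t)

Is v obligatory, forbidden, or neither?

Obligatory

Premise 12, F(~t), is equivalent to O(t).
The contrapositive of premise 6 (O(~m → ~t)) is O(t → m), and O(t) is already established, so O(m).
Premise 8, O(b → ~m), contraposes to O(m → ~b); with O(m) we get O(~b).
Applying K to premise 5 (O(~b → p)) and O(~b) yields O(p).
Premise 10 is O(p → k); since O(p), deontic closure gives O(k).
From O(k) and premise 4, O(k → ~g), we obtain O(~g).
Premise 1 is O(~g → v); since O(~g), deontic closure gives O(v).
Premises 2, 3, 7, 9, 11 do not contribute to this derivation.
Hence v is obligatory.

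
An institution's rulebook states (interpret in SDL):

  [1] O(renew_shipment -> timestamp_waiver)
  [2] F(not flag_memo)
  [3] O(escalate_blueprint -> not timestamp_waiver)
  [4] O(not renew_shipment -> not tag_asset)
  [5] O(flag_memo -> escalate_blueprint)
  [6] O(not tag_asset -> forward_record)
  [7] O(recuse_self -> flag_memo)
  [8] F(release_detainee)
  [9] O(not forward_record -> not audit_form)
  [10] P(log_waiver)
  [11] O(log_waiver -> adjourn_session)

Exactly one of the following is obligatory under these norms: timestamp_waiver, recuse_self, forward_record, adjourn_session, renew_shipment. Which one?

F(not flag_memo) at premise 2 means O(flag_memo).
With premise 5, O(flag_memo -> escalate_blueprint), the K-axiom yields O(escalate_blueprint).
Applying K to premise 3 (O(escalate_blueprint -> not timestamp_waiver)) and O(escalate_blueprint) yields O(not timestamp_waiver).
Premise 1, O(renew_shipment -> timestamp_waiver), contraposes to O(not timestamp_waiver -> not renew_shipment); with O(not timestamp_waiver) we get O(not renew_shipment).
With premise 4, O(not renew_shipment -> not tag_asset), the K-axiom yields O(not tag_asset).
Premise 6 is O(not tag_asset -> forward_record); since O(not tag_asset), deontic closure gives O(forward_record).
So O(forward_record) holds — forward_record is obligatory. None of the other listed options is made obligatory by any chain of premises.

forward_record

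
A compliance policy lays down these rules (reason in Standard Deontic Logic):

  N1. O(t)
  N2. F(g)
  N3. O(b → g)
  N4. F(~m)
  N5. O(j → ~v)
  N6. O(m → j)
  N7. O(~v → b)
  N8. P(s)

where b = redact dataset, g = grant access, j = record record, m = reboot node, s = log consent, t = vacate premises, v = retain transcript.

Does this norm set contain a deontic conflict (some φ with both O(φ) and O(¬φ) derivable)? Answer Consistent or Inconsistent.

Premise 2 is F(g), i.e. O(~g).
Premise 3 is O(b → g); contrapositively O(~g → ~b). Since O(~g) holds, K gives O(~b).
The contrapositive of premise 7 (O(~v → b)) is O(~b → v), and O(~b) is already established, so O(v).
Premise 5, O(j → ~v), contraposes to O(v → ~j); with O(v) we get O(~j).
The contrapositive of premise 6 (O(m → j)) is O(~j → ~m), and O(~j) is already established, so O(~m).
Yet premise 4 is F(~m), i.e. O(m).
We now have both O(~m) and O(m) — m is simultaneously obligatory and forbidden, violating the D-axiom.

Inconsistent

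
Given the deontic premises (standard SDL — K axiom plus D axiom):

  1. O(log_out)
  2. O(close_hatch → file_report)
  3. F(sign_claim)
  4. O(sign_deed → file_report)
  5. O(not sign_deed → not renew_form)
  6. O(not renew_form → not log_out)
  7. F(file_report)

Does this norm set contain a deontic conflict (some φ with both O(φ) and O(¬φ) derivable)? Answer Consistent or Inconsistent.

Inconsistent

Premise 1 states O(log_out) outright.
Premise 6 is O(not renew_form → not log_out); contrapositively O(log_out → renew_form). Since O(log_out) holds, K gives O(renew_form).
The contrapositive of premise 5 (O(not sign_deed → not renew_form)) is O(renew_form → sign_deed), and O(renew_form) is already established, so O(sign_deed).
Premise 4 is O(sign_deed → file_report); since O(sign_deed), deontic closure gives O(file_report).
Yet premise 7 is F(file_report), i.e. O(not file_report).
We now have both O(file_report) and O(not file_report) — file_report is simultaneously obligatory and forbidden, violating the D-axiom.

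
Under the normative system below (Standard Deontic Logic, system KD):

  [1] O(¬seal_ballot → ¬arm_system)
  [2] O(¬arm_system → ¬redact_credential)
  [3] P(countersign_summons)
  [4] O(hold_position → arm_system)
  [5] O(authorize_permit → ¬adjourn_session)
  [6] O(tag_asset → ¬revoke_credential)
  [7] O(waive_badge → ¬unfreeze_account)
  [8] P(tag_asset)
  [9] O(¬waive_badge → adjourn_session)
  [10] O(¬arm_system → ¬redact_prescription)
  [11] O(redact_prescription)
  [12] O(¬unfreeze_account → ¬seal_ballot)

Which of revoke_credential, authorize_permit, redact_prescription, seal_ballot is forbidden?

Premise 11 gives O(redact_prescription).
Premise 10, O(¬arm_system → ¬redact_prescription), contraposes to O(redact_prescription → arm_system); with O(redact_prescription) we get O(arm_system).
Premise 1, O(¬seal_ballot → ¬arm_system), contraposes to O(arm_system → seal_ballot); with O(arm_system) we get O(seal_ballot).
The contrapositive of premise 12 (O(¬unfreeze_account → ¬seal_ballot)) is O(seal_ballot → unfreeze_account), and O(seal_ballot) is already established, so O(unfreeze_account).
The contrapositive of premise 7 (O(waive_badge → ¬unfreeze_account)) is O(unfreeze_account → ¬waive_badge), and O(unfreeze_account) is already established, so O(¬waive_badge).
From O(¬waive_badge) and premise 9, O(¬waive_badge → adjourn_session), we obtain O(adjourn_session).
Premise 5, O(authorize_permit → ¬adjourn_session), contraposes to O(adjourn_session → ¬authorize_permit); with O(adjourn_session) we get O(¬authorize_permit).
So O(¬authorize_permit) holds, i.e. authorize_permit is forbidden. None of the other listed options is forbidden under the premises.

authorize_permit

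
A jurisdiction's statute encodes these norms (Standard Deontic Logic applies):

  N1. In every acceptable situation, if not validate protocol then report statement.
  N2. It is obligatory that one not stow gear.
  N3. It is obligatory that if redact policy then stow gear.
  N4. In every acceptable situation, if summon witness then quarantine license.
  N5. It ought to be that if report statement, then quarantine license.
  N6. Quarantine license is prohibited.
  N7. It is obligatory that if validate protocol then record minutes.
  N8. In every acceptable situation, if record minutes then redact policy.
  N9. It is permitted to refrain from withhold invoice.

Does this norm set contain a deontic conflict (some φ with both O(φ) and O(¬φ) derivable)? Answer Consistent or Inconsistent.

Premise 2 states O(¬stow_gear) outright.
The contrapositive of premise 3 (O(redact_policy → stow_gear)) is O(¬stow_gear → ¬redact_policy), and O(¬stow_gear) is already established, so O(¬redact_policy).
Premise 8 is O(record_minutes → redact_policy); contrapositively O(¬redact_policy → ¬record_minutes). Since O(¬redact_policy) holds, K gives O(¬record_minutes).
Premise 7, O(validate_protocol → record_minutes), contraposes to O(¬record_minutes → ¬validate_protocol); with O(¬record_minutes) we get O(¬validate_protocol).
With premise 1, O(¬validate_protocol → report_statement), the K-axiom yields O(report_statement).
With premise 5, O(report_statement → quarantine_license), the K-axiom yields O(quarantine_license).
Yet premise 6 is F(quarantine_license), i.e. O(¬quarantine_license).
We now have both O(quarantine_license) and O(¬quarantine_license) — quarantine_license is simultaneously obligatory and forbidden, violating the D-axiom.

Inconsistent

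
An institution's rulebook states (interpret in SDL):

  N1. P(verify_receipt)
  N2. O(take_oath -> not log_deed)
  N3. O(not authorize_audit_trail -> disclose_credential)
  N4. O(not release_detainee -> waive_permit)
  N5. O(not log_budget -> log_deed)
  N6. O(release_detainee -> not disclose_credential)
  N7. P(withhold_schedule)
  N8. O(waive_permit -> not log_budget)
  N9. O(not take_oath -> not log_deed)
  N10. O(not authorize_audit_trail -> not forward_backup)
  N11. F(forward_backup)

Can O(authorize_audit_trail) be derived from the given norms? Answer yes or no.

Yes

Premises 9 and 2 cover both cases: O(not take_oath -> not log_deed) and O(take_oath -> not log_deed). Since not take_oath ∨ take_oath is a tautology, O(not log_deed) follows.
Premise 5 is O(not log_budget -> log_deed); contrapositively O(not log_deed -> log_budget). Since O(not log_deed) holds, K gives O(log_budget).
The contrapositive of premise 8 (O(waive_permit -> not log_budget)) is O(log_budget -> not waive_permit), and O(log_budget) is already established, so O(not waive_permit).
Premise 4, O(not release_detainee -> waive_permit), contraposes to O(not waive_permit -> release_detainee); with O(not waive_permit) we get O(release_detainee).
With premise 6, O(release_detainee -> not disclose_credential), the K-axiom yields O(not disclose_credential).
Premise 3, O(not authorize_audit_trail -> disclose_credential), contraposes to O(not disclose_credential -> authorize_audit_trail); with O(not disclose_credential) we get O(authorize_audit_trail).
Premises 1, 7, 10, 11 do not contribute to this derivation.
So O(authorize_audit_trail) follows.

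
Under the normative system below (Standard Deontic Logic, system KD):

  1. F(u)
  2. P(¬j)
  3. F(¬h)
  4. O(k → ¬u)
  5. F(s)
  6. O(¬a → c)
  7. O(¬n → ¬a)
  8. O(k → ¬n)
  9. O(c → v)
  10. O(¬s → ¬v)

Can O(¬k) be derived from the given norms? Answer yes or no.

Premise 5 is F(s), i.e. O(¬s).
Applying K to premise 10 (O(¬s → ¬v)) and O(¬s) yields O(¬v).
Premise 9 is O(c → v); contrapositively O(¬v → ¬c). Since O(¬v) holds, K gives O(¬c).
Premise 6 is O(¬a → c); contrapositively O(¬c → a). Since O(¬c) holds, K gives O(a).
Premise 7 is O(¬n → ¬a); contrapositively O(a → n). Since O(a) holds, K gives O(n).
Premise 8, O(k → ¬n), contraposes to O(n → ¬k); with O(n) we get O(¬k).
Premises 1, 2, 3, 4 do not contribute to this derivation.
So O(¬k) follows.

Yes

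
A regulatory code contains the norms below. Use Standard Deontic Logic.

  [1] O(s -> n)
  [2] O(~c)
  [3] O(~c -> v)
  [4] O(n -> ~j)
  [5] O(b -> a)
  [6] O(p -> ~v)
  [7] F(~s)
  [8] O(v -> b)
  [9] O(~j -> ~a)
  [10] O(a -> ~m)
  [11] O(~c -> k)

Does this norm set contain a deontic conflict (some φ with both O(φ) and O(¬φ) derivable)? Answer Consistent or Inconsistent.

F(~s) at premise 7 means O(s).
Premise 1 is O(s -> n); since O(s), deontic closure gives O(n).
Premise 4 is O(n -> ~j); since O(n), deontic closure gives O(~j).
Premise 9 is O(~j -> ~a); since O(~j), deontic closure gives O(~a).
Premise 5 is O(b -> a); contrapositively O(~a -> ~b). Since O(~a) holds, K gives O(~b).
The contrapositive of premise 8 (O(v -> b)) is O(~b -> ~v), and O(~b) is already established, so O(~v).
Premise 3 is O(~c -> v); contrapositively O(~v -> c). Since O(~v) holds, K gives O(c).
But premise 2 directly asserts O(~c).
We now have both O(c) and O(~c) — c is simultaneously obligatory and forbidden, violating the D-axiom.

Inconsistent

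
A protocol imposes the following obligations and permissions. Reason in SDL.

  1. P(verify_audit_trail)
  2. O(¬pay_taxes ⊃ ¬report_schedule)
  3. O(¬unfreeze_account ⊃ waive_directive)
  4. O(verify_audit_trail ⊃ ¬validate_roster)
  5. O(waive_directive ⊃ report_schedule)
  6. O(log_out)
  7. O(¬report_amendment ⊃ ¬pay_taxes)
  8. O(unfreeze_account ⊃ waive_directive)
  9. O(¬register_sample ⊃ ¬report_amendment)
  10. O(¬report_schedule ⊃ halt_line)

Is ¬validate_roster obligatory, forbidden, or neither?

Neither

Premise 4 is O(verify_audit_trail ⊃ ¬validate_roster), but O(verify_audit_trail) is not derivable from the premises (the permission P(verify_audit_trail) asserts only ¬O(¬verify_audit_trail), not O(verify_audit_trail)), so it does not yield O(¬validate_roster).
No premise or chain of K-axiom applications forces O(¬validate_roster), and none forces O(validate_roster). So ¬validate_roster is neither obligatory nor forbidden under these norms.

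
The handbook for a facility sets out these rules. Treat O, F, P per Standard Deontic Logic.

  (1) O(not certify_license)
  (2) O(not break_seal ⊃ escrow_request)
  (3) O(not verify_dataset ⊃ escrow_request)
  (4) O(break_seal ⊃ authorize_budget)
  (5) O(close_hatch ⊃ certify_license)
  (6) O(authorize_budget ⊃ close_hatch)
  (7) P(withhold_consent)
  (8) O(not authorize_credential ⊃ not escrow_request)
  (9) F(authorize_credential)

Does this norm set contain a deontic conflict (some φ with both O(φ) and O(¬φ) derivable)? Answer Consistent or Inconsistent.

Inconsistent

From premise 1 we have O(not certify_license).
Premise 5 is O(close_hatch ⊃ certify_license); contrapositively O(not certify_license ⊃ not close_hatch). Since O(not certify_license) holds, K gives O(not close_hatch).
Premise 6 is O(authorize_budget ⊃ close_hatch); contrapositively O(not close_hatch ⊃ not authorize_budget). Since O(not close_hatch) holds, K gives O(not authorize_budget).
Premise 4, O(break_seal ⊃ authorize_budget), contraposes to O(not authorize_budget ⊃ not break_seal); with O(not authorize_budget) we get O(not break_seal).
Applying K to premise 2 (O(not break_seal ⊃ escrow_request)) and O(not break_seal) yields O(escrow_request).
Premise 8 is O(not authorize_credential ⊃ not escrow_request); contrapositively O(escrow_request ⊃ authorize_credential). Since O(escrow_request) holds, K gives O(authorize_credential).
Yet premise 9 is F(authorize_credential), i.e. O(not authorize_credential).
We now have both O(authorize_credential) and O(not authorize_credential) — authorize_credential is simultaneously obligatory and forbidden, violating the D-axiom.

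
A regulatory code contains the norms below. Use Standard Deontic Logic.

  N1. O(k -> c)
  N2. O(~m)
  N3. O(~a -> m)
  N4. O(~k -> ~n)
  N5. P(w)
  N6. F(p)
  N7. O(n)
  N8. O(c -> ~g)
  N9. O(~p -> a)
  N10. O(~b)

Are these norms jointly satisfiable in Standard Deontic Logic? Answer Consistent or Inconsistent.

Premise 3 is O(~a -> m), but O(~a) is not derivable from the premises, so it does not yield O(m).
So O(m) is not derivable, and the apparent clash with O(~m) does not arise.
A world satisfying every obligation exists (e.g. a=true, b=false, c=true, g=false, k=true, m=false, n=true, p=false, w=false); no atom is both obligatory and forbidden, so the set is consistent.

Consistent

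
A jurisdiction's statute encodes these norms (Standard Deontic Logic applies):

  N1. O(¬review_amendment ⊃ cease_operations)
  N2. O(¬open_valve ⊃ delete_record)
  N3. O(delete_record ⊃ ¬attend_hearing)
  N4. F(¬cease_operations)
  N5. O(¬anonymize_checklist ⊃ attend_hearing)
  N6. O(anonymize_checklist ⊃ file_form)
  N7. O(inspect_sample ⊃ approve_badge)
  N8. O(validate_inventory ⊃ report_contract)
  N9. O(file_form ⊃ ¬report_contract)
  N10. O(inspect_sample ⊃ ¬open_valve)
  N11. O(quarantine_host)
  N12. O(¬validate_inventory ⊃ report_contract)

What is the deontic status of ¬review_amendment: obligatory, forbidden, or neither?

Neither

Premise 1 is O(¬review_amendment ⊃ cease_operations); even if O(cease_operations) held, inferring O(¬review_amendment) would be affirming the consequent — invalid.
No premise or chain of K-axiom applications forces O(¬review_amendment), and none forces O(review_amendment). So ¬review_amendment is neither obligatory nor forbidden under these norms.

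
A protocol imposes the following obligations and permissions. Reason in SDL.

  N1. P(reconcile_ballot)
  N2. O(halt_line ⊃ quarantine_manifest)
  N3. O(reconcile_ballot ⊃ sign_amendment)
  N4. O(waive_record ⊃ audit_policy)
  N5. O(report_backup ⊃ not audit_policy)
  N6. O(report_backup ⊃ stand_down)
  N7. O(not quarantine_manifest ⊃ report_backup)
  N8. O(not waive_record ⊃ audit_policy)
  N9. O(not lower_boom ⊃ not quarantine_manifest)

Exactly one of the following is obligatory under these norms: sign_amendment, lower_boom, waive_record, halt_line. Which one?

lower_boom

By case analysis on waive_record: premise 4 gives O(waive_record ⊃ audit_policy) and premise 8 gives O(not waive_record ⊃ audit_policy), so O(audit_policy) either way.
Premise 5 is O(report_backup ⊃ not audit_policy); contrapositively O(audit_policy ⊃ not report_backup). Since O(audit_policy) holds, K gives O(not report_backup).
Premise 7, O(not quarantine_manifest ⊃ report_backup), contraposes to O(not report_backup ⊃ quarantine_manifest); with O(not report_backup) we get O(quarantine_manifest).
The contrapositive of premise 9 (O(not lower_boom ⊃ not quarantine_manifest)) is O(quarantine_manifest ⊃ lower_boom), and O(quarantine_manifest) is already established, so O(lower_boom).
So O(lower_boom) holds — lower_boom is obligatory. None of the other listed options is made obligatory by any chain of premises.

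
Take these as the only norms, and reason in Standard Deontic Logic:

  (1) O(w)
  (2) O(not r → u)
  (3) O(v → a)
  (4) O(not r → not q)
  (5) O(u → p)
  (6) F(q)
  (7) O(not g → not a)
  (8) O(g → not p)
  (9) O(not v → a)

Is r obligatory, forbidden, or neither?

Obligatory

By case analysis on not v: premise 9 gives O(not v → a) and premise 3 gives O(v → a), so O(a) either way.
Premise 7, O(not g → not a), contraposes to O(a → g); with O(a) we get O(g).
With premise 8, O(g → not p), the K-axiom yields O(not p).
Premise 5 is O(u → p); contrapositively O(not p → not u). Since O(not p) holds, K gives O(not u).
Premise 2, O(not r → u), contraposes to O(not u → r); with O(not u) we get O(r).
Premises 1, 4, 6 do not contribute to this derivation.
Hence r is obligatory.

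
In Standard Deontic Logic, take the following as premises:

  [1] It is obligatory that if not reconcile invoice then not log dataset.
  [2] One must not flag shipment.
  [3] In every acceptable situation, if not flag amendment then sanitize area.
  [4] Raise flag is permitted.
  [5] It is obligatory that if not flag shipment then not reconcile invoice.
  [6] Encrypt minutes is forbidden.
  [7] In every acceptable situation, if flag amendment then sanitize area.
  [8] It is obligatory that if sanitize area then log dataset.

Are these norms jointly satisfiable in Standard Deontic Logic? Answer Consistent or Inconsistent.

By case analysis on flag_amendment: premise 7 gives O(flag_amendment → sanitize_area) and premise 3 gives O(¬flag_amendment → sanitize_area), so O(sanitize_area) either way.
With premise 8, O(sanitize_area → log_dataset), the K-axiom yields O(log_dataset).
Premise 1, O(¬reconcile_invoice → ¬log_dataset), contraposes to O(log_dataset → reconcile_invoice); with O(log_dataset) we get O(reconcile_invoice).
Premise 5 is O(¬flag_shipment → ¬reconcile_invoice); contrapositively O(reconcile_invoice → flag_shipment). Since O(reconcile_invoice) holds, K gives O(flag_shipment).
However, F(flag_shipment) at premise 2 amounts to O(¬flag_shipment).
We now have both O(flag_shipment) and O(¬flag_shipment) — flag_shipment is simultaneously obligatory and forbidden, violating the D-axiom.

Inconsistent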